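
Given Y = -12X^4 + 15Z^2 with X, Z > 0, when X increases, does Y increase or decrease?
Y decreases

Taking the partial derivative:
∂Y/∂X = -48X^3

∂Y/∂X = -48X^3 < 0 (assuming positive values)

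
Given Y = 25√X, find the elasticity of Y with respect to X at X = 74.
Elasticity = 1/2

Elasticity = (dY/dX) · (X/Y)

dY/dX = 25/(2·√X)
At X = 74: dY/dX = 25·√74/148, Y = 25·√74

Elasticity = (25·√74/148) · (74 / (25·√74)) = 1/2

Interpretation: for a small percentage change in X, the percentage change in Y is approximately 0.50 times as large.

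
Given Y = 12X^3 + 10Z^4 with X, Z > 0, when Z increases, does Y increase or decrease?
Y increases

Taking the partial derivative:
∂Y/∂Z = 40Z^3

∂Y/∂Z = 40Z^3 > 0 (assuming positive values)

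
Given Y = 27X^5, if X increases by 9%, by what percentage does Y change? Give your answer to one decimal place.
53.9%

For Y = 27X^5:
If X → X(1 + 0.09)
Then Y → Y · (1 + 0.09)^5
     ≈ Y · 1.5386

Percentage change = ((1 + 0.09)^5 − 1) × 100% ≈ 53.9%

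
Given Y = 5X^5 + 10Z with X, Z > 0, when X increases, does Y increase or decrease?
Y increases

Taking the partial derivative:
∂Y/∂X = 25X^4

∂Y/∂X = 25X^4 > 0 (assuming positive values)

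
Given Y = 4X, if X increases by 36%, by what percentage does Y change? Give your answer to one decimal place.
36.0%

For Y = 4X:
If X → X(1 + 0.36)
Then Y → Y · (1 + 0.36)^1
     = Y · 1.3600

Percentage change = ((1 + 0.36)^1 − 1) × 100% = 36.0%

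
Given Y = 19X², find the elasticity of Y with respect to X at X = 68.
Elasticity = 2

Elasticity = (dY/dX) · (X/Y)

dY/dX = 38·X
At X = 68: dY/dX = 2584, Y = 87856

Elasticity = 2584 · (68 / 87856) = 2

Interpretation: for a small percentage change in X, the percentage change in Y is approximately 2.00 times as large.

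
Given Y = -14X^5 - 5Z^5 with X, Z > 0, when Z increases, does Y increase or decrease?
Y decreases

Taking the partial derivative:
∂Y/∂Z = -25Z^4

∂Y/∂Z = -25Z^4 < 0 (assuming positive values)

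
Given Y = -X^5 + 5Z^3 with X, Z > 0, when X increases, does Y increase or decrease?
Y decreases

Taking the partial derivative:
∂Y/∂X = -5X^4

∂Y/∂X = -5X^4 < 0 (assuming positive values)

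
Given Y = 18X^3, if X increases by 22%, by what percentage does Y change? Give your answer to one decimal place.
81.6%

For Y = 18X^3:
If X → X(1 + 0.22)
Then Y → Y · (1 + 0.22)^3
     ≈ Y · 1.8158

Percentage change = ((1 + 0.22)^3 − 1) × 100% ≈ 81.6%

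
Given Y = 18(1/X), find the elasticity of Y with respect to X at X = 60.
Elasticity = -1

Elasticity = (dY/dX) · (X/Y)

dY/dX = -18/X²
At X = 60: dY/dX = -1/200, Y = 3/10

Elasticity = (-1/200) · (60 / (3/10)) = -1

Interpretation: for a small percentage change in X, the percentage change in Y is approximately -1.00 times as large.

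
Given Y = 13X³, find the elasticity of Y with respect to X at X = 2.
Elasticity = 3

Elasticity = (dY/dX) · (X/Y)

dY/dX = 39·X²
At X = 2: dY/dX = 156, Y = 104

Elasticity = 156 · (2 / 104) = 3

Interpretation: for a small percentage change in X, the percentage change in Y is approximately 3.00 times as large.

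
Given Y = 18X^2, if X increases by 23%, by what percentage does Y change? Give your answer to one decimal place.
51.3%

For Y = 18X^2:
If X → X(1 + 0.23)
Then Y → Y · (1 + 0.23)^2
     = Y · 1.5129

Percentage change = ((1 + 0.23)^2 − 1) × 100% ≈ 51.3%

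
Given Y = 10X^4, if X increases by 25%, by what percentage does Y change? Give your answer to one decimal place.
144.1%

For Y = 10X^4:
If X → X(1 + 0.25)
Then Y → Y · (1 + 0.25)^4
     ≈ Y · 2.4414

Percentage change = ((1 + 0.25)^4 − 1) × 100% ≈ 144.1%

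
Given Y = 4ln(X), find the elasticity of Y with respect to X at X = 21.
Elasticity = 1/ln(21) ≈ 0.3285

Elasticity = (dY/dX) · (X/Y)

dY/dX = 4/X
At X = 21: dY/dX = 4/21, Y = 4·ln(21)

Elasticity = (4/21) · (21 / (4·ln(21))) = 1/ln(21) ≈ 0.3285

Interpretation: for a small percentage change in X, the percentage change in Y is approximately 0.33 times as large.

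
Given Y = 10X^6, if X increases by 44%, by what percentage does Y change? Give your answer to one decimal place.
791.6%

For Y = 10X^6:
If X → X(1 + 0.44)
Then Y → Y · (1 + 0.44)^6
     ≈ Y · 8.9161

Percentage change = ((1 + 0.44)^6 − 1) × 100% ≈ 791.6%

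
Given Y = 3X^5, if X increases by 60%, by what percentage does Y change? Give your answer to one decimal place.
948.6%

For Y = 3X^5:
If X → X(1 + 0.6)
Then Y → Y · (1 + 0.6)^5
     ≈ Y · 10.4858

Percentage change = ((1 + 0.6)^5 − 1) × 100% ≈ 948.6%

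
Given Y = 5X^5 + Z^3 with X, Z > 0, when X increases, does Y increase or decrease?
Y increases

Taking the partial derivative:
∂Y/∂X = 25X^4

∂Y/∂X = 25X^4 > 0 (assuming positive values)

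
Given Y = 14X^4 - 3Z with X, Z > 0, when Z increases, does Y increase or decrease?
Y decreases

Taking the partial derivative:
∂Y/∂Z = -3

∂Y/∂Z = -3 < 0 (assuming positive values)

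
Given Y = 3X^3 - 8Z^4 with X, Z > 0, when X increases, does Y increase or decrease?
Y increases

Taking the partial derivative:
∂Y/∂X = 9X^2

∂Y/∂X = 9X^2 > 0 (assuming positive values)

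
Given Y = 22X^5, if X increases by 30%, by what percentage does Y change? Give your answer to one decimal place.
271.3%

For Y = 22X^5:
If X → X(1 + 0.3)
Then Y → Y · (1 + 0.3)^5
     ≈ Y · 3.7129

Percentage change = ((1 + 0.3)^5 − 1) × 100% ≈ 271.3%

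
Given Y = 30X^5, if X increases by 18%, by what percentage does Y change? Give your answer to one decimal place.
128.8%

For Y = 30X^5:
If X → X(1 + 0.18)
Then Y → Y · (1 + 0.18)^5
     ≈ Y · 2.2878

Percentage change = ((1 + 0.18)^5 − 1) × 100% ≈ 128.8%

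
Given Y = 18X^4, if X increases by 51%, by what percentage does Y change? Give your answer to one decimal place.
419.9%

For Y = 18X^4:
If X → X(1 + 0.51)
Then Y → Y · (1 + 0.51)^4
     ≈ Y · 5.1989

Percentage change = ((1 + 0.51)^4 − 1) × 100% ≈ 419.9%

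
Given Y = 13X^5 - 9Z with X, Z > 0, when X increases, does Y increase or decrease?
Y increases

Taking the partial derivative:
∂Y/∂X = 65X^4

∂Y/∂X = 65X^4 > 0 (assuming positive values)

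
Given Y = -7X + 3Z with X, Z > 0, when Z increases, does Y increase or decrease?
Y increases

Taking the partial derivative:
∂Y/∂Z = 3

∂Y/∂Z = 3 > 0 (assuming positive values)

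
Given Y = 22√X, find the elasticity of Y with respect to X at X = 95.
Elasticity = 1/2

Elasticity = (dY/dX) · (X/Y)

dY/dX = 11/√X
At X = 95: dY/dX = 11·√95/95, Y = 22·√95

Elasticity = (11·√95/95) · (95 / (22·√95)) = 1/2

Interpretation: for a small percentage change in X, the percentage change in Y is approximately 0.50 times as large.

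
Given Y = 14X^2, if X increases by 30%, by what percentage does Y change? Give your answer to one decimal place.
69.0%

For Y = 14X^2:
If X → X(1 + 0.3)
Then Y → Y · (1 + 0.3)^2
     = Y · 1.6900

Percentage change = ((1 + 0.3)^2 − 1) × 100% = 69.0%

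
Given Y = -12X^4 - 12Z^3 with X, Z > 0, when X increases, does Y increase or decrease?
Y decreases

Taking the partial derivative:
∂Y/∂X = -48X^3

∂Y/∂X = -48X^3 < 0 (assuming positive values)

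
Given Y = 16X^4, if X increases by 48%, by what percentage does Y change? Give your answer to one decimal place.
379.8%

For Y = 16X^4:
If X → X(1 + 0.48)
Then Y → Y · (1 + 0.48)^4
     ≈ Y · 4.7979

Percentage change = ((1 + 0.48)^4 − 1) × 100% ≈ 379.8%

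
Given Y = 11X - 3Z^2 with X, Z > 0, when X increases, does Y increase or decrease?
Y increases

Taking the partial derivative:
∂Y/∂X = 11

∂Y/∂X = 11 > 0 (assuming positive values)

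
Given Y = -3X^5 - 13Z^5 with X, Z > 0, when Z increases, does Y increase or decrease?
Y decreases

Taking the partial derivative:
∂Y/∂Z = -65Z^4

∂Y/∂Z = -65Z^4 < 0 (assuming positive values)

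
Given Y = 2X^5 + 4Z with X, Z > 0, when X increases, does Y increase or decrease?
Y increases

Taking the partial derivative:
∂Y/∂X = 10X^4

∂Y/∂X = 10X^4 > 0 (assuming positive values)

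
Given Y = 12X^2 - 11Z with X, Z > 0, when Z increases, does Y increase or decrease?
Y decreases

Taking the partial derivative:
∂Y/∂Z = -11

∂Y/∂Z = -11 < 0 (assuming positive values)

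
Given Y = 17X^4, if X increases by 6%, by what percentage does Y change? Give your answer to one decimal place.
26.2%

For Y = 17X^4:
If X → X(1 + 0.06)
Then Y → Y · (1 + 0.06)^4
     ≈ Y · 1.2625

Percentage change = ((1 + 0.06)^4 − 1) × 100% ≈ 26.2%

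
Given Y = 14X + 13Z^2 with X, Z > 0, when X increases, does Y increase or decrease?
Y increases

Taking the partial derivative:
∂Y/∂X = 14

∂Y/∂X = 14 > 0 (assuming positive values)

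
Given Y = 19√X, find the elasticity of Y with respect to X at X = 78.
Elasticity = 1/2

Elasticity = (dY/dX) · (X/Y)

dY/dX = 19/(2·√X)
At X = 78: dY/dX = 19·√78/156, Y = 19·√78

Elasticity = (19·√78/156) · (78 / (19·√78)) = 1/2

Interpretation: for a small percentage change in X, the percentage change in Y is approximately 0.50 times as large.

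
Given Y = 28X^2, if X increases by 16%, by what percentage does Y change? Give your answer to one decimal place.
34.6%

For Y = 28X^2:
If X → X(1 + 0.16)
Then Y → Y · (1 + 0.16)^2
     = Y · 1.3456

Percentage change = ((1 + 0.16)^2 − 1) × 100% ≈ 34.6%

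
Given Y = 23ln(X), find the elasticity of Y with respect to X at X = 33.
Elasticity = 1/ln(33) ≈ 0.2860

Elasticity = (dY/dX) · (X/Y)

dY/dX = 23/X
At X = 33: dY/dX = 23/33, Y = 23·ln(33)

Elasticity = (23/33) · (33 / (23·ln(33))) = 1/ln(33) ≈ 0.2860

Interpretation: for a small percentage change in X, the percentage change in Y is approximately 0.29 times as large.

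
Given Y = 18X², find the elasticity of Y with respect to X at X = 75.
Elasticity = 2

Elasticity = (dY/dX) · (X/Y)

dY/dX = 36·X
At X = 75: dY/dX = 2700, Y = 101250

Elasticity = 2700 · (75 / 101250) = 2

Interpretation: for a small percentage change in X, the percentage change in Y is approximately 2.00 times as large.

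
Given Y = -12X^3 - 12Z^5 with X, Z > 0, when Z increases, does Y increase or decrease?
Y decreases

Taking the partial derivative:
∂Y/∂Z = -60Z^4

∂Y/∂Z = -60Z^4 < 0 (assuming positive values)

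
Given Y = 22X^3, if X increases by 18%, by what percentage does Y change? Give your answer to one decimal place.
64.3%

For Y = 22X^3:
If X → X(1 + 0.18)
Then Y → Y · (1 + 0.18)^3
     ≈ Y · 1.6430

Percentage change = ((1 + 0.18)^3 − 1) × 100% ≈ 64.3%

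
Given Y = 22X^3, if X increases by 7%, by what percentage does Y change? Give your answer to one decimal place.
22.5%

For Y = 22X^3:
If X → X(1 + 0.07)
Then Y → Y · (1 + 0.07)^3
     ≈ Y · 1.2250

Percentage change = ((1 + 0.07)^3 − 1) × 100% ≈ 22.5%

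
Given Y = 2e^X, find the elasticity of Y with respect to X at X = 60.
Elasticity = 60

Elasticity = (dY/dX) · (X/Y)

dY/dX = 2·e^X
At X = 60: dY/dX = 2·e^60, Y = 2·e^60

Elasticity = (2·e^60) · (60 / (2·e^60)) = 60

Interpretation: for a small percentage change in X, the percentage change in Y is approximately 60.00 times as large.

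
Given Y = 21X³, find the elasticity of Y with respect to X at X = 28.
Elasticity = 3

Elasticity = (dY/dX) · (X/Y)

dY/dX = 63·X²
At X = 28: dY/dX = 49392, Y = 460992

Elasticity = 49392 · (28 / 460992) = 3

Interpretation: for a small percentage change in X, the percentage change in Y is approximately 3.00 times as large.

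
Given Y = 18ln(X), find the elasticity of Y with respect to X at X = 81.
Elasticity = 1/ln(81) ≈ 0.2276

Elasticity = (dY/dX) · (X/Y)

dY/dX = 18/X
At X = 81: dY/dX = 2/9, Y = 18·ln(81)

Elasticity = (2/9) · (81 / (18·ln(81))) = 1/ln(81) ≈ 0.2276

Interpretation: for a small percentage change in X, the percentage change in Y is approximately 0.23 times as large.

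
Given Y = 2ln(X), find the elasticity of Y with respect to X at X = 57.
Elasticity = 1/ln(57) ≈ 0.2473

Elasticity = (dY/dX) · (X/Y)

dY/dX = 2/X
At X = 57: dY/dX = 2/57, Y = 2·ln(57)

Elasticity = (2/57) · (57 / (2·ln(57))) = 1/ln(57) ≈ 0.2473

Interpretation: for a small percentage change in X, the percentage change in Y is approximately 0.25 times as large.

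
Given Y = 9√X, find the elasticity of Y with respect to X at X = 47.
Elasticity = 1/2

Elasticity = (dY/dX) · (X/Y)

dY/dX = 9/(2·√X)
At X = 47: dY/dX = 9·√47/94, Y = 9·√47

Elasticity = (9·√47/94) · (47 / (9·√47)) = 1/2

Interpretation: for a small percentage change in X, the percentage change in Y is approximately 0.50 times as large.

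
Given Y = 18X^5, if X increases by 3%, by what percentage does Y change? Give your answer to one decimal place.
15.9%

For Y = 18X^5:
If X → X(1 + 0.03)
Then Y → Y · (1 + 0.03)^5
     ≈ Y · 1.1593

Percentage change = ((1 + 0.03)^5 − 1) × 100% ≈ 15.9%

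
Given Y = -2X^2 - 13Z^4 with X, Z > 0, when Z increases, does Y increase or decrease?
Y decreases

Taking the partial derivative:
∂Y/∂Z = -52Z^3

∂Y/∂Z = -52Z^3 < 0 (assuming positive values)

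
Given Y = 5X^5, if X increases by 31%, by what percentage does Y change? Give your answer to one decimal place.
285.8%

For Y = 5X^5:
If X → X(1 + 0.31)
Then Y → Y · (1 + 0.31)^5
     ≈ Y · 3.8579

Percentage change = ((1 + 0.31)^5 − 1) × 100% ≈ 285.8%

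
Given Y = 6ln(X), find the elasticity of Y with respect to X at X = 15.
Elasticity = 1/ln(15) ≈ 0.3693

Elasticity = (dY/dX) · (X/Y)

dY/dX = 6/X
At X = 15: dY/dX = 2/5, Y = 6·ln(15)

Elasticity = (2/5) · (15 / (6·ln(15))) = 1/ln(15) ≈ 0.3693

Interpretation: for a small percentage change in X, the percentage change in Y is approximately 0.37 times as large.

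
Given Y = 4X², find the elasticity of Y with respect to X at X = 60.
Elasticity = 2

Elasticity = (dY/dX) · (X/Y)

dY/dX = 8·X
At X = 60: dY/dX = 480, Y = 14400

Elasticity = 480 · (60 / 14400) = 2

Interpretation: for a small percentage change in X, the percentage change in Y is approximately 2.00 times as large.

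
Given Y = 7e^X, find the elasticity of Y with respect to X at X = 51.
Elasticity = 51

Elasticity = (dY/dX) · (X/Y)

dY/dX = 7·e^X
At X = 51: dY/dX = 7·e^51, Y = 7·e^51

Elasticity = (7·e^51) · (51 / (7·e^51)) = 51

Interpretation: for a small percentage change in X, the percentage change in Y is approximately 51.00 times as large.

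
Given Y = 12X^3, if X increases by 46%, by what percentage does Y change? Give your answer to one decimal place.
211.2%

For Y = 12X^3:
If X → X(1 + 0.46)
Then Y → Y · (1 + 0.46)^3
     ≈ Y · 3.1121

Percentage change = ((1 + 0.46)^3 − 1) × 100% ≈ 211.2%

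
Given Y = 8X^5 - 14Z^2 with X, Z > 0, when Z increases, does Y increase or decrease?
Y decreases

Taking the partial derivative:
∂Y/∂Z = -28Z

∂Y/∂Z = -28Z < 0 (assuming positive values)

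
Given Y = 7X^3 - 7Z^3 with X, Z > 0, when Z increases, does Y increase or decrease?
Y decreases

Taking the partial derivative:
∂Y/∂Z = -21Z^2

∂Y/∂Z = -21Z^2 < 0 (assuming positive values)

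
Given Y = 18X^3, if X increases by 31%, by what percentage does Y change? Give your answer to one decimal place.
124.8%

For Y = 18X^3:
If X → X(1 + 0.31)
Then Y → Y · (1 + 0.31)^3
     ≈ Y · 2.2481

Percentage change = ((1 + 0.31)^3 − 1) × 100% ≈ 124.8%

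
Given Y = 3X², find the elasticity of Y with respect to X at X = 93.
Elasticity = 2

Elasticity = (dY/dX) · (X/Y)

dY/dX = 6·X
At X = 93: dY/dX = 558, Y = 25947

Elasticity = 558 · (93 / 25947) = 2

Interpretation: for a small percentage change in X, the percentage change in Y is approximately 2.00 times as large.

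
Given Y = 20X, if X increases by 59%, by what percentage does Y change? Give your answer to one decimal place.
59.0%

For Y = 20X:
If X → X(1 + 0.59)
Then Y → Y · (1 + 0.59)^1
     = Y · 1.5900

Percentage change = ((1 + 0.59)^1 − 1) × 100% = 59.0%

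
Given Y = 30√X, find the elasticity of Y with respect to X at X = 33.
Elasticity = 1/2

Elasticity = (dY/dX) · (X/Y)

dY/dX = 15/√X
At X = 33: dY/dX = 5·√33/11, Y = 30·√33

Elasticity = (5·√33/11) · (33 / (30·√33)) = 1/2

Interpretation: for a small percentage change in X, the percentage change in Y is approximately 0.50 times as large.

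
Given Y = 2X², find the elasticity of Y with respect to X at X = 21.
Elasticity = 2

Elasticity = (dY/dX) · (X/Y)

dY/dX = 4·X
At X = 21: dY/dX = 84, Y = 882

Elasticity = 84 · (21 / 882) = 2

Interpretation: for a small percentage change in X, the percentage change in Y is approximately 2.00 times as large.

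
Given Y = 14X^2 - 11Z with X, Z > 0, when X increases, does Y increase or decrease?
Y increases

Taking the partial derivative:
∂Y/∂X = 28X

∂Y/∂X = 28X > 0 (assuming positive values)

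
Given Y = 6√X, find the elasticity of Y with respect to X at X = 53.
Elasticity = 1/2

Elasticity = (dY/dX) · (X/Y)

dY/dX = 3/√X
At X = 53: dY/dX = 3·√53/53, Y = 6·√53

Elasticity = (3·√53/53) · (53 / (6·√53)) = 1/2

Interpretation: for a small percentage change in X, the percentage change in Y is approximately 0.50 times as large.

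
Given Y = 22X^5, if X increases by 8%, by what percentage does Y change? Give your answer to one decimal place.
46.9%

For Y = 22X^5:
If X → X(1 + 0.08)
Then Y → Y · (1 + 0.08)^5
     ≈ Y · 1.4693

Percentage change = ((1 + 0.08)^5 − 1) × 100% ≈ 46.9%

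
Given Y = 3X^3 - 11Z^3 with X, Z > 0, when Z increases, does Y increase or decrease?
Y decreases

Taking the partial derivative:
∂Y/∂Z = -33Z^2

∂Y/∂Z = -33Z^2 < 0 (assuming positive values)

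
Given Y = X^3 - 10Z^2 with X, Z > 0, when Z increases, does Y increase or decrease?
Y decreases

Taking the partial derivative:
∂Y/∂Z = -20Z

∂Y/∂Z = -20Z < 0 (assuming positive values)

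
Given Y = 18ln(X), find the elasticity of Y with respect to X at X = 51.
Elasticity = 1/ln(51) ≈ 0.2543

Elasticity = (dY/dX) · (X/Y)

dY/dX = 18/X
At X = 51: dY/dX = 6/17, Y = 18·ln(51)

Elasticity = (6/17) · (51 / (18·ln(51))) = 1/ln(51) ≈ 0.2543

Interpretation: for a small percentage change in X, the percentage change in Y is approximately 0.25 times as large.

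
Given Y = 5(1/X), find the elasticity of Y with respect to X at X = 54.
Elasticity = -1

Elasticity = (dY/dX) · (X/Y)

dY/dX = -5/X²
At X = 54: dY/dX = -5/2916, Y = 5/54

Elasticity = (-5/2916) · (54 / (5/54)) = -1

Interpretation: for a small percentage change in X, the percentage change in Y is approximately -1.00 times as large.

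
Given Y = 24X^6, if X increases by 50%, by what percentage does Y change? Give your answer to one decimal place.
1039.1%

For Y = 24X^6:
If X → X(1 + 0.5)
Then Y → Y · (1 + 0.5)^6
     ≈ Y · 11.3906

Percentage change = ((1 + 0.5)^6 − 1) × 100% ≈ 1039.1%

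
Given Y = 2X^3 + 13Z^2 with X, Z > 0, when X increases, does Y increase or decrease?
Y increases

Taking the partial derivative:
∂Y/∂X = 6X^2

∂Y/∂X = 6X^2 > 0 (assuming positive values)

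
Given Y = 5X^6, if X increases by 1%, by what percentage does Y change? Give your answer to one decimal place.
6.2%

For Y = 5X^6:
If X → X(1 + 0.01)
Then Y → Y · (1 + 0.01)^6
     ≈ Y · 1.0615

Percentage change = ((1 + 0.01)^6 − 1) × 100% ≈ 6.2%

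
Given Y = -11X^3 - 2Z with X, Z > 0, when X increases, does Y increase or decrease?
Y decreases

Taking the partial derivative:
∂Y/∂X = -33X^2

∂Y/∂X = -33X^2 < 0 (assuming positive values)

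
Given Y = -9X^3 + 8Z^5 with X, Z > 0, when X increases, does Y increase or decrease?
Y decreases

Taking the partial derivative:
∂Y/∂X = -27X^2

∂Y/∂X = -27X^2 < 0 (assuming positive values)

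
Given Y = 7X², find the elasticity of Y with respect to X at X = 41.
Elasticity = 2

Elasticity = (dY/dX) · (X/Y)

dY/dX = 14·X
At X = 41: dY/dX = 574, Y = 11767

Elasticity = 574 · (41 / 11767) = 2

Interpretation: for a small percentage change in X, the percentage change in Y is approximately 2.00 times as large.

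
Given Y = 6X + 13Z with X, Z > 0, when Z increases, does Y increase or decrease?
Y increases

Taking the partial derivative:
∂Y/∂Z = 13

∂Y/∂Z = 13 > 0 (assuming positive values)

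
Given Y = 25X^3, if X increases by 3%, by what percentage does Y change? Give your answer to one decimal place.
9.3%

For Y = 25X^3:
If X → X(1 + 0.03)
Then Y → Y · (1 + 0.03)^3
     ≈ Y · 1.0927

Percentage change = ((1 + 0.03)^3 − 1) × 100% ≈ 9.3%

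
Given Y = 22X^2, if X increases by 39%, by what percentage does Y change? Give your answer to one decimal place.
93.2%

For Y = 22X^2:
If X → X(1 + 0.39)
Then Y → Y · (1 + 0.39)^2
     = Y · 1.9321

Percentage change = ((1 + 0.39)^2 − 1) × 100% ≈ 93.2%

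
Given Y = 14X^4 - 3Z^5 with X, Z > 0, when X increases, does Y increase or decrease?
Y increases

Taking the partial derivative:
∂Y/∂X = 56X^3

∂Y/∂X = 56X^3 > 0 (assuming positive values)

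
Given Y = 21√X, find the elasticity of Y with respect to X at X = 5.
Elasticity = 1/2

Elasticity = (dY/dX) · (X/Y)

dY/dX = 21/(2·√X)
At X = 5: dY/dX = 21·√5/10, Y = 21·√5

Elasticity = (21·√5/10) · (5 / (21·√5)) = 1/2

Interpretation: for a small percentage change in X, the percentage change in Y is approximately 0.50 times as large.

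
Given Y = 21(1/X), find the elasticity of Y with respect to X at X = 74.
Elasticity = -1

Elasticity = (dY/dX) · (X/Y)

dY/dX = -21/X²
At X = 74: dY/dX = -21/5476, Y = 21/74

Elasticity = (-21/5476) · (74 / (21/74)) = -1

Interpretation: for a small percentage change in X, the percentage change in Y is approximately -1.00 times as large.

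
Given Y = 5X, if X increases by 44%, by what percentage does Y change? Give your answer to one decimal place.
44.0%

For Y = 5X:
If X → X(1 + 0.44)
Then Y → Y · (1 + 0.44)^1
     = Y · 1.4400

Percentage change = ((1 + 0.44)^1 − 1) × 100% = 44.0%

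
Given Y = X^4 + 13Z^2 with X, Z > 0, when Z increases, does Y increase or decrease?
Y increases

Taking the partial derivative:
∂Y/∂Z = 26Z

∂Y/∂Z = 26Z > 0 (assuming positive values)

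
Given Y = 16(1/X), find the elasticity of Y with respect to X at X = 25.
Elasticity = -1

Elasticity = (dY/dX) · (X/Y)

dY/dX = -16/X²
At X = 25: dY/dX = -16/625, Y = 16/25

Elasticity = (-16/625) · (25 / (16/25)) = -1

Interpretation: for a small percentage change in X, the percentage change in Y is approximately -1.00 times as large.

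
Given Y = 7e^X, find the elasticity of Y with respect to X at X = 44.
Elasticity = 44

Elasticity = (dY/dX) · (X/Y)

dY/dX = 7·e^X
At X = 44: dY/dX = 7·e^44, Y = 7·e^44

Elasticity = (7·e^44) · (44 / (7·e^44)) = 44

Interpretation: for a small percentage change in X, the percentage change in Y is approximately 44.00 times as large.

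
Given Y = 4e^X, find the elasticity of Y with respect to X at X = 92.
Elasticity = 92

Elasticity = (dY/dX) · (X/Y)

dY/dX = 4·e^X
At X = 92: dY/dX = 4·e^92, Y = 4·e^92

Elasticity = (4·e^92) · (92 / (4·e^92)) = 92

Interpretation: for a small percentage change in X, the percentage change in Y is approximately 92.00 times as large.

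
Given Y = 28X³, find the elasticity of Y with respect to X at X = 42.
Elasticity = 3

Elasticity = (dY/dX) · (X/Y)

dY/dX = 84·X²
At X = 42: dY/dX = 148176, Y = 2074464

Elasticity = 148176 · (42 / 2074464) = 3

Interpretation: for a small percentage change in X, the percentage change in Y is approximately 3.00 times as large.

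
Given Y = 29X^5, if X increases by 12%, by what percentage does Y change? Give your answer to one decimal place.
76.2%

For Y = 29X^5:
If X → X(1 + 0.12)
Then Y → Y · (1 + 0.12)^5
     ≈ Y · 1.7623

Percentage change = ((1 + 0.12)^5 − 1) × 100% ≈ 76.2%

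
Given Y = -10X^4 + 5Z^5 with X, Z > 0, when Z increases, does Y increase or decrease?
Y increases

Taking the partial derivative:
∂Y/∂Z = 25Z^4

∂Y/∂Z = 25Z^4 > 0 (assuming positive values)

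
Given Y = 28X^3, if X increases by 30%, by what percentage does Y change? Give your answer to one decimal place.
119.7%

For Y = 28X^3:
If X → X(1 + 0.3)
Then Y → Y · (1 + 0.3)^3
     = Y · 2.1970

Percentage change = ((1 + 0.3)^3 − 1) × 100% = 119.7%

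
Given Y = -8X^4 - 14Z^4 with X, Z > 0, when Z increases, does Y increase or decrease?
Y decreases

Taking the partial derivative:
∂Y/∂Z = -56Z^3

∂Y/∂Z = -56Z^3 < 0 (assuming positive values)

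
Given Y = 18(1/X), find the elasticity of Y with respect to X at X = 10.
Elasticity = -1

Elasticity = (dY/dX) · (X/Y)

dY/dX = -18/X²
At X = 10: dY/dX = -9/50, Y = 9/5

Elasticity = (-9/50) · (10 / (9/5)) = -1

Interpretation: for a small percentage change in X, the percentage change in Y is approximately -1.00 times as large.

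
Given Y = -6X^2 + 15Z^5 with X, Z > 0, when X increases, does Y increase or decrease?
Y decreases

Taking the partial derivative:
∂Y/∂X = -12X

∂Y/∂X = -12X < 0 (assuming positive values)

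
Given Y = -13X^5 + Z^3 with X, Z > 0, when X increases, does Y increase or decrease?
Y decreases

Taking the partial derivative:
∂Y/∂X = -65X^4

∂Y/∂X = -65X^4 < 0 (assuming positive values)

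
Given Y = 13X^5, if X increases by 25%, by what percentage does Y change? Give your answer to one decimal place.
205.2%

For Y = 13X^5:
If X → X(1 + 0.25)
Then Y → Y · (1 + 0.25)^5
     ≈ Y · 3.0518

Percentage change = ((1 + 0.25)^5 − 1) × 100% ≈ 205.2%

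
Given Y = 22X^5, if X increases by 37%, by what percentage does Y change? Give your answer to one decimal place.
382.6%

For Y = 22X^5:
If X → X(1 + 0.37)
Then Y → Y · (1 + 0.37)^5
     ≈ Y · 4.8262

Percentage change = ((1 + 0.37)^5 − 1) × 100% ≈ 382.6%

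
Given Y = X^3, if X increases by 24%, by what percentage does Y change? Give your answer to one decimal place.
90.7%

For Y = X^3:
If X → X(1 + 0.24)
Then Y → Y · (1 + 0.24)^3
     ≈ Y · 1.9066

Percentage change = ((1 + 0.24)^3 − 1) × 100% ≈ 90.7%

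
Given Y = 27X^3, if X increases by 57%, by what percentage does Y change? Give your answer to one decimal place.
287.0%

For Y = 27X^3:
If X → X(1 + 0.57)
Then Y → Y · (1 + 0.57)^3
     ≈ Y · 3.8699

Percentage change = ((1 + 0.57)^3 − 1) × 100% ≈ 287.0%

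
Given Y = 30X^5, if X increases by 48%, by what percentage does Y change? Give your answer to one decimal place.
610.1%

For Y = 30X^5:
If X → X(1 + 0.48)
Then Y → Y · (1 + 0.48)^5
     ≈ Y · 7.1008

Percentage change = ((1 + 0.48)^5 − 1) × 100% ≈ 610.1%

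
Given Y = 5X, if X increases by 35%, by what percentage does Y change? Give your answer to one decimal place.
35.0%

For Y = 5X:
If X → X(1 + 0.35)
Then Y → Y · (1 + 0.35)^1
     = Y · 1.3500

Percentage change = ((1 + 0.35)^1 − 1) × 100% = 35.0%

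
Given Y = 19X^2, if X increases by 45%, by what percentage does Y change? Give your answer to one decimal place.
110.3%

For Y = 19X^2:
If X → X(1 + 0.45)
Then Y → Y · (1 + 0.45)^2
     = Y · 2.1025

Percentage change = ((1 + 0.45)^2 − 1) × 100% ≈ 110.3%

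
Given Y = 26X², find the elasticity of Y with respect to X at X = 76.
Elasticity = 2

Elasticity = (dY/dX) · (X/Y)

dY/dX = 52·X
At X = 76: dY/dX = 3952, Y = 150176

Elasticity = 3952 · (76 / 150176) = 2

Interpretation: for a small percentage change in X, the percentage change in Y is approximately 2.00 times as large.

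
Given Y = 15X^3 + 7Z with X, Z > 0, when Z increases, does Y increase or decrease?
Y increases

Taking the partial derivative:
∂Y/∂Z = 7

∂Y/∂Z = 7 > 0 (assuming positive values)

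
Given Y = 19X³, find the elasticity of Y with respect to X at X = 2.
Elasticity = 3

Elasticity = (dY/dX) · (X/Y)

dY/dX = 57·X²
At X = 2: dY/dX = 228, Y = 152

Elasticity = 228 · (2 / 152) = 3

Interpretation: for a small percentage change in X, the percentage change in Y is approximately 3.00 times as large.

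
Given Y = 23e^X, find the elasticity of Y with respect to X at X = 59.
Elasticity = 59

Elasticity = (dY/dX) · (X/Y)

dY/dX = 23·e^X
At X = 59: dY/dX = 23·e^59, Y = 23·e^59

Elasticity = (23·e^59) · (59 / (23·e^59)) = 59

Interpretation: for a small percentage change in X, the percentage change in Y is approximately 59.00 times as large.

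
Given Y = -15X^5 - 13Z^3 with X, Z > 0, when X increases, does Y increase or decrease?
Y decreases

Taking the partial derivative:
∂Y/∂X = -75X^4

∂Y/∂X = -75X^4 < 0 (assuming positive values)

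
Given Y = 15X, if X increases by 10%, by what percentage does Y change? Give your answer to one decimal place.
10.0%

For Y = 15X:
If X → X(1 + 0.1)
Then Y → Y · (1 + 0.1)^1
     = Y · 1.1000

Percentage change = ((1 + 0.1)^1 − 1) × 100% = 10.0%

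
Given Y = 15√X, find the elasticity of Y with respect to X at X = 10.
Elasticity = 1/2

Elasticity = (dY/dX) · (X/Y)

dY/dX = 15/(2·√X)
At X = 10: dY/dX = 3·√10/4, Y = 15·√10

Elasticity = (3·√10/4) · (10 / (15·√10)) = 1/2

Interpretation: for a small percentage change in X, the percentage change in Y is approximately 0.50 times as large.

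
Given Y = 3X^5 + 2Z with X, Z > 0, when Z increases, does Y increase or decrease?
Y increases

Taking the partial derivative:
∂Y/∂Z = 2

∂Y/∂Z = 2 > 0 (assuming positive values)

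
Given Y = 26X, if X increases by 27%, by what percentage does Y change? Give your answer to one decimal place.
27.0%

For Y = 26X:
If X → X(1 + 0.27)
Then Y → Y · (1 + 0.27)^1
     = Y · 1.2700

Percentage change = ((1 + 0.27)^1 − 1) × 100% = 27.0%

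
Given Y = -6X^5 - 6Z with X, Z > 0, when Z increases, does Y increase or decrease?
Y decreases

Taking the partial derivative:
∂Y/∂Z = -6

∂Y/∂Z = -6 < 0 (assuming positive values)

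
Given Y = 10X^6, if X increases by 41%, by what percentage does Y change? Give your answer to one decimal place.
685.8%

For Y = 10X^6:
If X → X(1 + 0.41)
Then Y → Y · (1 + 0.41)^6
     ≈ Y · 7.8580

Percentage change = ((1 + 0.41)^6 − 1) × 100% ≈ 685.8%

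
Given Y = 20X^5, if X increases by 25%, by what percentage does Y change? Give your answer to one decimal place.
205.2%

For Y = 20X^5:
If X → X(1 + 0.25)
Then Y → Y · (1 + 0.25)^5
     ≈ Y · 3.0518

Percentage change = ((1 + 0.25)^5 − 1) × 100% ≈ 205.2%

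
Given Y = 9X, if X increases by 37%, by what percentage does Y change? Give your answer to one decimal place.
37.0%

For Y = 9X:
If X → X(1 + 0.37)
Then Y → Y · (1 + 0.37)^1
     = Y · 1.3700

Percentage change = ((1 + 0.37)^1 − 1) × 100% = 37.0%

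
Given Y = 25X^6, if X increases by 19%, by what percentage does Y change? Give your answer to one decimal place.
184.0%

For Y = 25X^6:
If X → X(1 + 0.19)
Then Y → Y · (1 + 0.19)^6
     ≈ Y · 2.8398

Percentage change = ((1 + 0.19)^6 − 1) × 100% ≈ 184.0%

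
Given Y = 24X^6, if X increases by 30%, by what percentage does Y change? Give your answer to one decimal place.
382.7%

For Y = 24X^6:
If X → X(1 + 0.3)
Then Y → Y · (1 + 0.3)^6
     ≈ Y · 4.8268

Percentage change = ((1 + 0.3)^6 − 1) × 100% ≈ 382.7%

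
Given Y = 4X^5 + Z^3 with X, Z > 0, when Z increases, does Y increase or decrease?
Y increases

Taking the partial derivative:
∂Y/∂Z = 3Z^2

∂Y/∂Z = 3Z^2 > 0 (assuming positive values)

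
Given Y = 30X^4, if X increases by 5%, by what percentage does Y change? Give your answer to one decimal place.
21.6%

For Y = 30X^4:
If X → X(1 + 0.05)
Then Y → Y · (1 + 0.05)^4
     ≈ Y · 1.2155

Percentage change = ((1 + 0.05)^4 − 1) × 100% ≈ 21.6%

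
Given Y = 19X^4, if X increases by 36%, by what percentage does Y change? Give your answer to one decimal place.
242.1%

For Y = 19X^4:
If X → X(1 + 0.36)
Then Y → Y · (1 + 0.36)^4
     ≈ Y · 3.4210

Percentage change = ((1 + 0.36)^4 − 1) × 100% ≈ 242.1%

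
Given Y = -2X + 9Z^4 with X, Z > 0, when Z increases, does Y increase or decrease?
Y increases

Taking the partial derivative:
∂Y/∂Z = 36Z^3

∂Y/∂Z = 36Z^3 > 0 (assuming positive values)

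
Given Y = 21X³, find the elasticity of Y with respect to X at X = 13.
Elasticity = 3

Elasticity = (dY/dX) · (X/Y)

dY/dX = 63·X²
At X = 13: dY/dX = 10647, Y = 46137

Elasticity = 10647 · (13 / 46137) = 3

Interpretation: for a small percentage change in X, the percentage change in Y is approximately 3.00 times as large.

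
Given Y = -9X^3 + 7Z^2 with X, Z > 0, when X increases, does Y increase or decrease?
Y decreases

Taking the partial derivative:
∂Y/∂X = -27X^2

∂Y/∂X = -27X^2 < 0 (assuming positive values)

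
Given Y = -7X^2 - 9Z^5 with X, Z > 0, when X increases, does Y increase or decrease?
Y decreases

Taking the partial derivative:
∂Y/∂X = -14X

∂Y/∂X = -14X < 0 (assuming positive values)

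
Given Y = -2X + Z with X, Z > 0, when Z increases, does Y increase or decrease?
Y increases

Taking the partial derivative:
∂Y/∂Z = 1

∂Y/∂Z = 1 > 0 (assuming positive values)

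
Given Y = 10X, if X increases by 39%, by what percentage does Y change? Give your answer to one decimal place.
39.0%

For Y = 10X:
If X → X(1 + 0.39)
Then Y → Y · (1 + 0.39)^1
     = Y · 1.3900

Percentage change = ((1 + 0.39)^1 − 1) × 100% = 39.0%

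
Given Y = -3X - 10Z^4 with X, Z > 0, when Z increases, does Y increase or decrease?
Y decreases

Taking the partial derivative:
∂Y/∂Z = -40Z^3

∂Y/∂Z = -40Z^3 < 0 (assuming positive values)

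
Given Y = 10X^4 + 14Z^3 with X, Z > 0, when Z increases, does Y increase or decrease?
Y increases

Taking the partial derivative:
∂Y/∂Z = 42Z^2

∂Y/∂Z = 42Z^2 > 0 (assuming positive values)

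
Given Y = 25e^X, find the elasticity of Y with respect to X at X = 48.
Elasticity = 48

Elasticity = (dY/dX) · (X/Y)

dY/dX = 25·e^X
At X = 48: dY/dX = 25·e^48, Y = 25·e^48

Elasticity = (25·e^48) · (48 / (25·e^48)) = 48

Interpretation: for a small percentage change in X, the percentage change in Y is approximately 48.00 times as large.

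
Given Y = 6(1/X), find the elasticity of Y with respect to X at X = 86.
Elasticity = -1

Elasticity = (dY/dX) · (X/Y)

dY/dX = -6/X²
At X = 86: dY/dX = -3/3698, Y = 3/43

Elasticity = (-3/3698) · (86 / (3/43)) = -1

Interpretation: for a small percentage change in X, the percentage change in Y is approximately -1.00 times as large.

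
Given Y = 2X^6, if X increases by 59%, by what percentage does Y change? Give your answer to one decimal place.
1515.8%

For Y = 2X^6:
If X → X(1 + 0.59)
Then Y → Y · (1 + 0.59)^6
     ≈ Y · 16.1578

Percentage change = ((1 + 0.59)^6 − 1) × 100% ≈ 1515.8%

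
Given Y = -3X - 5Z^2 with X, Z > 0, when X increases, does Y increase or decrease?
Y decreases

Taking the partial derivative:
∂Y/∂X = -3

∂Y/∂X = -3 < 0 (assuming positive values)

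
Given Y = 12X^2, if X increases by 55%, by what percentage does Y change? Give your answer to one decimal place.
140.3%

For Y = 12X^2:
If X → X(1 + 0.55)
Then Y → Y · (1 + 0.55)^2
     = Y · 2.4025

Percentage change = ((1 + 0.55)^2 − 1) × 100% ≈ 140.3%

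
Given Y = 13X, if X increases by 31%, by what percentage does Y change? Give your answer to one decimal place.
31.0%

For Y = 13X:
If X → X(1 + 0.31)
Then Y → Y · (1 + 0.31)^1
     = Y · 1.3100

Percentage change = ((1 + 0.31)^1 − 1) × 100% = 31.0%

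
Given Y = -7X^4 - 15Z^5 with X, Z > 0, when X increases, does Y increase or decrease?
Y decreases

Taking the partial derivative:
∂Y/∂X = -28X^3

∂Y/∂X = -28X^3 < 0 (assuming positive values)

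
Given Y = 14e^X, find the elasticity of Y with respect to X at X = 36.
Elasticity = 36

Elasticity = (dY/dX) · (X/Y)

dY/dX = 14·e^X
At X = 36: dY/dX = 14·e^36, Y = 14·e^36

Elasticity = (14·e^36) · (36 / (14·e^36)) = 36

Interpretation: for a small percentage change in X, the percentage change in Y is approximately 36.00 times as large.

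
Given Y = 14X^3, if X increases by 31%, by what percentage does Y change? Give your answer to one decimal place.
124.8%

For Y = 14X^3:
If X → X(1 + 0.31)
Then Y → Y · (1 + 0.31)^3
     ≈ Y · 2.2481

Percentage change = ((1 + 0.31)^3 − 1) × 100% ≈ 124.8%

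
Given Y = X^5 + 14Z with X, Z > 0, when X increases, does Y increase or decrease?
Y increases

Taking the partial derivative:
∂Y/∂X = 5X^4

∂Y/∂X = 5X^4 > 0 (assuming positive values)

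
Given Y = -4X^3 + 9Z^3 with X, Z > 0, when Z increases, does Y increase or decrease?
Y increases

Taking the partial derivative:
∂Y/∂Z = 27Z^2

∂Y/∂Z = 27Z^2 > 0 (assuming positive values)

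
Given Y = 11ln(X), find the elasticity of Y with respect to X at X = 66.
Elasticity = 1/ln(66) ≈ 0.2387

Elasticity = (dY/dX) · (X/Y)

dY/dX = 11/X
At X = 66: dY/dX = 1/6, Y = 11·ln(66)

Elasticity = (1/6) · (66 / (11·ln(66))) = 1/ln(66) ≈ 0.2387

Interpretation: for a small percentage change in X, the percentage change in Y is approximately 0.24 times as large.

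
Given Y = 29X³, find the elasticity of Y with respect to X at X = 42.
Elasticity = 3

Elasticity = (dY/dX) · (X/Y)

dY/dX = 87·X²
At X = 42: dY/dX = 153468, Y = 2148552

Elasticity = 153468 · (42 / 2148552) = 3

Interpretation: for a small percentage change in X, the percentage change in Y is approximately 3.00 times as large.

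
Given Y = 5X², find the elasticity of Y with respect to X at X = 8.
Elasticity = 2

Elasticity = (dY/dX) · (X/Y)

dY/dX = 10·X
At X = 8: dY/dX = 80, Y = 320

Elasticity = 80 · (8 / 320) = 2

Interpretation: for a small percentage change in X, the percentage change in Y is approximately 2.00 times as large.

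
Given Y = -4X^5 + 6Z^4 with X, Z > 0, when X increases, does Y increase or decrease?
Y decreases

Taking the partial derivative:
∂Y/∂X = -20X^4

∂Y/∂X = -20X^4 < 0 (assuming positive values)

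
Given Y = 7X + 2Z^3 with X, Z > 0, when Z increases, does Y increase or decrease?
Y increases

Taking the partial derivative:
∂Y/∂Z = 6Z^2

∂Y/∂Z = 6Z^2 > 0 (assuming positive values)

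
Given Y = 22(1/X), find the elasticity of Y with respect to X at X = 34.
Elasticity = -1

Elasticity = (dY/dX) · (X/Y)

dY/dX = -22/X²
At X = 34: dY/dX = -11/578, Y = 11/17

Elasticity = (-11/578) · (34 / (11/17)) = -1

Interpretation: for a small percentage change in X, the percentage change in Y is approximately -1.00 times as large.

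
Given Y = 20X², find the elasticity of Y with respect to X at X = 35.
Elasticity = 2

Elasticity = (dY/dX) · (X/Y)

dY/dX = 40·X
At X = 35: dY/dX = 1400, Y = 24500

Elasticity = 1400 · (35 / 24500) = 2

Interpretation: for a small percentage change in X, the percentage change in Y is approximately 2.00 times as large.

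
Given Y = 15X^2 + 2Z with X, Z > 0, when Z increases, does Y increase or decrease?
Y increases

Taking the partial derivative:
∂Y/∂Z = 2

∂Y/∂Z = 2 > 0 (assuming positive values)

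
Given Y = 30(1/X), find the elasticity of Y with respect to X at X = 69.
Elasticity = -1

Elasticity = (dY/dX) · (X/Y)

dY/dX = -30/X²
At X = 69: dY/dX = -10/1587, Y = 10/23

Elasticity = (-10/1587) · (69 / (10/23)) = -1

Interpretation: for a small percentage change in X, the percentage change in Y is approximately -1.00 times as large.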